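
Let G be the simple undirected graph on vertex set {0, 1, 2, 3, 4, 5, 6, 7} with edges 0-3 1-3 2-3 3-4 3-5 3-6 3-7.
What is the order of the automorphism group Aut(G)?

Vertex 3 has degree 7 and every other vertex has degree 1, so G is the star K_{1,7} with centre 3. Any automorphism fixes the centre and permutes the 7 leaves freely, so Aut(G) ≅ S_7 of order 7! = 5040.

5040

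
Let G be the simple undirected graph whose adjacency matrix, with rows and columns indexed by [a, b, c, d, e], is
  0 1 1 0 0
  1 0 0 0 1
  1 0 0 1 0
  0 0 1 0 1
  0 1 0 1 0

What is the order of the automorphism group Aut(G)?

Every vertex has degree 2 and the graph is connected, so G is the 5-cycle C_5. C_5 has 5 rotations and 5 reflections, so Aut(C_5) ≅ D_5 of order 10.

10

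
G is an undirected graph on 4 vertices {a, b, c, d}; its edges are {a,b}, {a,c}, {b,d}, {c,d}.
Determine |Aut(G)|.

8

Every vertex has degree 2 and the graph is connected, so G is the 4-cycle C_4. The automorphisms of the 4-cycle are exactly the symmetries of a regular 4-gon: the dihedral group D_4, |D_4| = 8.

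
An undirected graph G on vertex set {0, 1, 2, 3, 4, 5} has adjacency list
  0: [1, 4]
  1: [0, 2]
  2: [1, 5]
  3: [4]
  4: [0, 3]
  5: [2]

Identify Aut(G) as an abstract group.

The degree sequence is [2, 2, 2, 1, 2, 1]; the two degree-1 vertices 3 and 5 are the ends of a path, so G = P_6. The only nontrivial automorphism of a path is the end-to-end reflection, so Aut(G) ≅ Z_2.

the cyclic group of order 2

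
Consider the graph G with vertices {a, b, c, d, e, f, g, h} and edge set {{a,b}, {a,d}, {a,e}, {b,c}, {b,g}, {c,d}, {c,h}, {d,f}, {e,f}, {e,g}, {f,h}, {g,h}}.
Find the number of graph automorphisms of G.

48

G is 3-regular and bipartite on 2^3 = 8 vertices with girth 4; it is the hypercube graph Q_3. Aut(Q_3) consists of the signed permutations of the 3 coordinate axes: 3! permutations times 2^3 sign flips, so |Aut| = 2^3·3! = 48.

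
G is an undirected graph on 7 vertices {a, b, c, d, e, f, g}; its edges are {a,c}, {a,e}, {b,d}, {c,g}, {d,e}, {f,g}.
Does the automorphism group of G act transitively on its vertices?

Automorphisms preserve degree, but G has vertices of degree 1 and vertices of degree 2; no automorphism maps one to the other, so G is not vertex-transitive.

No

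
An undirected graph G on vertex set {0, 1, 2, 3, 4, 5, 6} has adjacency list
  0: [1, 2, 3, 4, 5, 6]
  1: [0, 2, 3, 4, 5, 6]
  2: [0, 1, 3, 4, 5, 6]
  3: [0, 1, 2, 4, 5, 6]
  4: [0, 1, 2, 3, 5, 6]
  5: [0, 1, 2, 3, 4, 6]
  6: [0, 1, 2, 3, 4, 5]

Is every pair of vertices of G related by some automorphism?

Yes

All 7 vertices are pairwise adjacent: G = K_7. Any permutation of the 7 vertices preserves K_7, so Aut(K_7) = S_7 of order 7! = 5040. This group acts transitively on the 7 vertices.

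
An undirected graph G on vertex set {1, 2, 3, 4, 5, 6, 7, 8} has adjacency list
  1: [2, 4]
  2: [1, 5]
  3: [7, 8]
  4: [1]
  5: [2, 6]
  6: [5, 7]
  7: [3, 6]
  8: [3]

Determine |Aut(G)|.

The degree sequence is [2, 2, 2, 1, 2, 2, 2, 1]; the two degree-1 vertices 4 and 8 are the ends of a path, so G = P_8. The only nontrivial automorphism of a path is the end-to-end reflection, so Aut(G) ≅ Z_2.

2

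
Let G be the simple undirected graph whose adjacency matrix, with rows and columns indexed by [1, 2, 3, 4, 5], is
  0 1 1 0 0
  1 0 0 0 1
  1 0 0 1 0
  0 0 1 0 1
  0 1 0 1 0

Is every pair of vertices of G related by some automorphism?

Yes

G is 2-regular and connected on 5 vertices, i.e. the cycle C_5. The automorphisms of the 5-cycle are exactly the symmetries of a regular 5-gon: the dihedral group D_5, |D_5| = 10. This group acts transitively on the 5 vertices.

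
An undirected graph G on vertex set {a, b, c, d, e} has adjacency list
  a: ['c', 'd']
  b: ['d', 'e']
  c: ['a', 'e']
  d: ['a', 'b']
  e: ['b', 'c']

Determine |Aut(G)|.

10

Every vertex has degree 2 and the graph is connected, so G is the 5-cycle C_5. C_5 has 5 rotations and 5 reflections, so Aut(C_5) ≅ D_5 of order 10.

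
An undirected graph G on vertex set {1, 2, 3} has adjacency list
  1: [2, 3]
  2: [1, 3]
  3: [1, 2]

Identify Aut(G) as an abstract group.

S_3

All 3 vertices are pairwise adjacent: G = K_3. Any permutation of the 3 vertices preserves K_3, so Aut(K_3) = S_3 of order 3! = 6.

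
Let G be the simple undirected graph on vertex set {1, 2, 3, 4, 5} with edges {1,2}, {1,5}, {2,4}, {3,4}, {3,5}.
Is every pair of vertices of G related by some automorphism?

Yes

G is 2-regular and connected on 5 vertices, i.e. the cycle C_5. C_5 has 5 rotations and 5 reflections, so Aut(C_5) ≅ D_5 of order 10. Under this action every vertex can be carried to every other, so G is vertex-transitive.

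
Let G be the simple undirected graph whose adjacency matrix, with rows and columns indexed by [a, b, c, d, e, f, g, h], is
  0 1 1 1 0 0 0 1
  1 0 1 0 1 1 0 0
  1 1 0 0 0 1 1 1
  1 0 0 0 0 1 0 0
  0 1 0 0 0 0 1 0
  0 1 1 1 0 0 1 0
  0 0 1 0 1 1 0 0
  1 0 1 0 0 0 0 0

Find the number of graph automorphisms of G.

Degrees alone do not determine every vertex (e.g. a and b both have degree 4), but their neighbour-degree multisets differ: N(a) has degrees [2, 2, 4, 5] while N(b) has degrees [2, 4, 4, 5]. Repeating this refinement separates all vertices, so the only automorphism is the identity.

1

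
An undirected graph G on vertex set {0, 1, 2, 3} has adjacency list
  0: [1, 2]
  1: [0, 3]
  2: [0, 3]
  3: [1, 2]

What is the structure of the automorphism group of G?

G is 2-regular and bipartite on 2^2 = 4 vertices with girth 4; it is the hypercube graph Q_2. Aut(Q_2) consists of the signed permutations of the 2 coordinate axes: 2! permutations times 2^2 sign flips, so |Aut| = 2^2·2! = 8.

the hyperoctahedral group B_2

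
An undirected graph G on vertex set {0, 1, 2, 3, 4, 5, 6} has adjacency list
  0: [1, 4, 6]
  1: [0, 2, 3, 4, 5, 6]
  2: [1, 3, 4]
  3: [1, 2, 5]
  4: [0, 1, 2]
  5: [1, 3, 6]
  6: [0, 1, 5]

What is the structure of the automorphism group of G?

the dihedral group of order 12

Vertex 1 is the unique vertex of degree 6; the remaining 6 vertices each have degree 3 and induce a cycle, so G is the wheel on 7 vertices with hub 1. Every automorphism fixes the hub and acts on the rim 6-cycle, so Aut(G) ≅ Aut(C_6) = D_6 of order 12.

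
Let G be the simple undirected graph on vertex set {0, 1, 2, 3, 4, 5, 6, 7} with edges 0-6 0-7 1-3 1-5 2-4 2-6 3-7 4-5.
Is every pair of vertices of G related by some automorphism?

Every vertex has degree 2 and the graph is connected, so G is the 8-cycle C_8. The automorphisms of the 8-cycle are exactly the symmetries of a regular 8-gon: the dihedral group D_8, |D_8| = 16. This group acts transitively on the 8 vertices.

Yes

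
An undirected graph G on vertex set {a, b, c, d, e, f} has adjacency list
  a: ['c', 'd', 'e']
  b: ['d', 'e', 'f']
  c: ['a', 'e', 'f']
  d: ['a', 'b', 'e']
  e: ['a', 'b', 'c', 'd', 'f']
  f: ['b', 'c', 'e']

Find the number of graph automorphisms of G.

Vertex e is the unique vertex of degree 5; the remaining 5 vertices each have degree 3 and induce a cycle, so G is the wheel on 6 vertices with hub e. Every automorphism fixes the hub and acts on the rim 5-cycle, so Aut(G) ≅ Aut(C_5) = D_5 of order 10.

10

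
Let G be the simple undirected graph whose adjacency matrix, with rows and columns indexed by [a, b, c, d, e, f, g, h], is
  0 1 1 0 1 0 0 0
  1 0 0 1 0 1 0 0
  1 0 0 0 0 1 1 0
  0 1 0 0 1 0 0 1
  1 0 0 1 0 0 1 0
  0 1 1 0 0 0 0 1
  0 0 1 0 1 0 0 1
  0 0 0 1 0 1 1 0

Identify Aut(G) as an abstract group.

Z_2^3 ⋊ S_3

G is 3-regular and bipartite on 2^3 = 8 vertices with girth 4; it is the hypercube graph Q_3. The symmetry group of the 3-cube is the hyperoctahedral group B_3 = Z_2 ≀ S_3, of order 2^3·3! = 48.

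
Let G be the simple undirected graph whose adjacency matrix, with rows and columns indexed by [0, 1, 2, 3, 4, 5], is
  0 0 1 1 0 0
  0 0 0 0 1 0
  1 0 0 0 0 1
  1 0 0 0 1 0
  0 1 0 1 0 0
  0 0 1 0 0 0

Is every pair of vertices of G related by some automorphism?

Automorphisms preserve degree, but G has vertices of degree 1 and vertices of degree 2; no automorphism maps one to the other, so G is not vertex-transitive.

No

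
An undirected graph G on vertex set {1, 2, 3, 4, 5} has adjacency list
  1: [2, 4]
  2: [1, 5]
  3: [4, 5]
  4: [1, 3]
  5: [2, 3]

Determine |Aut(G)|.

10

Every vertex has degree 2 and the graph is connected, so G is the 5-cycle C_5. C_5 has 5 rotations and 5 reflections, so Aut(C_5) ≅ D_5 of order 10.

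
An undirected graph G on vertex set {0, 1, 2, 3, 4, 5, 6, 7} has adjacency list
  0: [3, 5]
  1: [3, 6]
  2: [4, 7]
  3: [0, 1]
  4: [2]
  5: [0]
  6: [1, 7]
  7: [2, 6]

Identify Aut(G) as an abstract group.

The degree sequence is [2, 2, 2, 2, 1, 1, 2, 2]; the two degree-1 vertices 4 and 5 are the ends of a path, so G = P_8. A path has exactly one nontrivial symmetry — reversal — giving Aut(G) of order 2.

C_2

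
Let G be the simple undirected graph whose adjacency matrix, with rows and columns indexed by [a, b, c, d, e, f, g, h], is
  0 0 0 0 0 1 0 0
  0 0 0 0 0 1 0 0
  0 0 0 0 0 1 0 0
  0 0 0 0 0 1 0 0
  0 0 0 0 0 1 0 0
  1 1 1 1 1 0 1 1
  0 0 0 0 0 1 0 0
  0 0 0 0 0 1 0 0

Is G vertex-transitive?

No

Vertex f is the only vertex of degree 7, so every automorphism fixes it; G is not vertex-transitive.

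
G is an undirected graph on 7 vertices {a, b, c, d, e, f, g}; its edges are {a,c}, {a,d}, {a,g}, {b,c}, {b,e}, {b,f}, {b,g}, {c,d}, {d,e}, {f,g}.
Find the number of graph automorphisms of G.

The degree sequence is [3, 4, 3, 3, 2, 2, 3]. Checking the degree-preserving permutations of the vertex set shows that none except the identity preserves every edge, so Aut(G) is trivial.

1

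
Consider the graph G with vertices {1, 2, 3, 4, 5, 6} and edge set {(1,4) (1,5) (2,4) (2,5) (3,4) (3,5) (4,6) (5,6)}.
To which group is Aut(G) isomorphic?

The vertices split by degree into {4, 5} (degree 4) and {1, 2, 3, 6} (degree 2); every edge runs between the two parts, so G is the complete bipartite graph K_{2,4}. The parts have unequal sizes, so no automorphism swaps them; each part is permuted independently, giving S_2 × S_4 of order 2!·4! = 48.

S_2 × S_4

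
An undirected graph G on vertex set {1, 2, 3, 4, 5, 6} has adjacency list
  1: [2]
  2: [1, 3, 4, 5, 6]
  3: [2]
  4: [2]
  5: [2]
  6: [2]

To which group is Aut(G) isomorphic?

the symmetric group on 5 letters

Vertex 2 has degree 5 and every other vertex has degree 1, so G is the star K_{1,5} with centre 2. Any automorphism fixes the centre and permutes the 5 leaves freely, so Aut(G) ≅ S_5 of order 5! = 120.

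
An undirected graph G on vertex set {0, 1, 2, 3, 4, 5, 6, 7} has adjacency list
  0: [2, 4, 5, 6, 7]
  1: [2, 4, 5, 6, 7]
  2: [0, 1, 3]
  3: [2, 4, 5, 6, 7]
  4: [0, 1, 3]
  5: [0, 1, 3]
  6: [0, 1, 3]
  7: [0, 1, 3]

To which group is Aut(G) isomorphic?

S_5 × S_3

The vertices split by degree into {0, 1, 3} (degree 5) and {2, 4, 5, 6, 7} (degree 3); every edge runs between the two parts, so G is the complete bipartite graph K_{3,5}. Automorphisms preserve the bipartition setwise (since the parts differ in size) and act as S_5 × S_3 within it; |Aut| = 720.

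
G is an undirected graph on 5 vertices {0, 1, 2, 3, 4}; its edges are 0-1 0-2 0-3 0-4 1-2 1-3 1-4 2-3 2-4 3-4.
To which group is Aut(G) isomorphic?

Every vertex has degree 4, so G is the complete graph K_5. Every bijection on the vertex set is an automorphism of K_5; hence Aut(K_5) ≅ S_5, order 120.

the symmetric group on 5 letters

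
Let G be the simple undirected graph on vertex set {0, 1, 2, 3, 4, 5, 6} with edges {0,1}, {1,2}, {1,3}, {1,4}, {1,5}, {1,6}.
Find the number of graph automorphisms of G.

720

Vertex 1 has degree 6 and every other vertex has degree 1, so G is the star K_{1,6} with centre 1. Any automorphism fixes the centre and permutes the 6 leaves freely, so Aut(G) ≅ S_6 of order 6! = 720.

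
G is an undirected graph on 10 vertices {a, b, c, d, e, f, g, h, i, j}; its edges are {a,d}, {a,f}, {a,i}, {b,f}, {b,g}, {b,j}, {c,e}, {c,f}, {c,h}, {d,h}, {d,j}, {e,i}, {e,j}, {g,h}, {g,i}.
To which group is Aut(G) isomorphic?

G is 3-regular on 10 vertices with no triangles and no 4-cycles (girth 5): this is the Petersen graph. Viewing the Petersen graph as the Kneser graph K(5,2) — vertices are 2-subsets of {1,…,5}, edges join disjoint pairs — its automorphisms are exactly the permutations of the 5-element set, so Aut ≅ S_5 of order 120.

the symmetric group S_5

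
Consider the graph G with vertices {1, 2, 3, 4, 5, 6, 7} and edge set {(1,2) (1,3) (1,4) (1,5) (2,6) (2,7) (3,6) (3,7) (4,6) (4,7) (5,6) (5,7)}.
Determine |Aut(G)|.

The vertices split by degree into {1, 6, 7} (degree 4) and {2, 3, 4, 5} (degree 3); every edge runs between the two parts, so G is the complete bipartite graph K_{3,4}. Automorphisms preserve the bipartition setwise (since the parts differ in size) and act as S_4 × S_3 within it; |Aut| = 144.

144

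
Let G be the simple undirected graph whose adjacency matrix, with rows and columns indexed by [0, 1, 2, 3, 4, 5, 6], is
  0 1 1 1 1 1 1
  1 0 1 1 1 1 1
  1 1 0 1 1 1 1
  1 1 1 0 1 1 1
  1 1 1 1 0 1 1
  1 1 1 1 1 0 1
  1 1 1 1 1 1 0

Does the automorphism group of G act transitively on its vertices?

All 7 vertices are pairwise adjacent: G = K_7. Every bijection on the vertex set is an automorphism of K_7; hence Aut(K_7) ≅ S_7, order 5040. Under this action every vertex can be carried to every other, so G is vertex-transitive.

Yes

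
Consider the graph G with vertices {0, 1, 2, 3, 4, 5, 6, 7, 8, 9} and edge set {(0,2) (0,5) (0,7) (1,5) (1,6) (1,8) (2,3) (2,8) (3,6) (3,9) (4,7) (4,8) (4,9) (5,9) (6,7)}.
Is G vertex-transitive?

Yes

G is 3-regular on 10 vertices with no triangles and no 4-cycles (girth 5): this is the Petersen graph. Viewing the Petersen graph as the Kneser graph K(5,2) — vertices are 2-subsets of {1,…,5}, edges join disjoint pairs — its automorphisms are exactly the permutations of the 5-element set, so Aut ≅ S_5 of order 120. Under this action every vertex can be carried to every other, so G is vertex-transitive.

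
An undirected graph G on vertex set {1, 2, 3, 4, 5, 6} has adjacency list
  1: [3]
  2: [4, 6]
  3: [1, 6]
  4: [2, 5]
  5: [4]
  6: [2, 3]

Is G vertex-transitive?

Automorphisms preserve degree, but G has vertices of degree 1 and vertices of degree 2; no automorphism maps one to the other, so G is not vertex-transitive.

No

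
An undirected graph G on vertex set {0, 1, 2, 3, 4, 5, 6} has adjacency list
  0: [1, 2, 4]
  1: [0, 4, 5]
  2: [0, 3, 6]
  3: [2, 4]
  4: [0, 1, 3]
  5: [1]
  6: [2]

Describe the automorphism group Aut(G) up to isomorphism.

The degree sequence is [3, 3, 3, 2, 3, 1, 1]. Checking the degree-preserving permutations of the vertex set shows that none except the identity preserves every edge, so Aut(G) is trivial.

{e}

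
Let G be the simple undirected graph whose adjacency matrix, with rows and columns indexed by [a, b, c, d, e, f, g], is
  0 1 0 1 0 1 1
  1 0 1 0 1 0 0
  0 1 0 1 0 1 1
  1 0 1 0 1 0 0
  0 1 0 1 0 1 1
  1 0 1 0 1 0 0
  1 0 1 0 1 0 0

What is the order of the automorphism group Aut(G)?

144

The vertices split by degree into {a, c, e} (degree 4) and {b, d, f, g} (degree 3); every edge runs between the two parts, so G is the complete bipartite graph K_{3,4}. The parts have unequal sizes, so no automorphism swaps them; each part is permuted independently, giving S_3 × S_4 of order 3!·4! = 144.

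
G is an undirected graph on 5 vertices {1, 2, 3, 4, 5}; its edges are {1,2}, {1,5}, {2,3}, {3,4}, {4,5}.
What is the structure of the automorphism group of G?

Every vertex has degree 2 and the graph is connected, so G is the 5-cycle C_5. C_5 has 5 rotations and 5 reflections, so Aut(C_5) ≅ D_5 of order 10.

the dihedral group of order 10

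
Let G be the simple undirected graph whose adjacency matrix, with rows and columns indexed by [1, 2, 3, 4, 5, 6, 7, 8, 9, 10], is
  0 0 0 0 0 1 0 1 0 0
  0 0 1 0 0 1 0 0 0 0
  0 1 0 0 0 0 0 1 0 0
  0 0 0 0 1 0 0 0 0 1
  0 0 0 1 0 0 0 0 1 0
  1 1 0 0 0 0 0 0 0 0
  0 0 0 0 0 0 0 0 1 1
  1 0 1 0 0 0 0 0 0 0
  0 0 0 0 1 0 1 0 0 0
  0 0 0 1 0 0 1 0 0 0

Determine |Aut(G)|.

200

G has two connected components, {4, 5, 7, 9, 10} and {1, 2, 3, 6, 8}; each is 2-regular, so G = C_5 ⊔ C_5. Aut of a disjoint union of two copies of C_5 is the wreath product D_5 ≀ Z_2, of order 2·10² = 200.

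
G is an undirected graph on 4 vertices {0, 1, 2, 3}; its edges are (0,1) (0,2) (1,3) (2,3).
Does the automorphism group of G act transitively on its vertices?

G is 2-regular and connected on 4 vertices, i.e. the cycle C_4. The automorphisms of the 4-cycle are exactly the symmetries of a regular 4-gon: the dihedral group D_4, |D_4| = 8. This group acts transitively on the 4 vertices.

Yes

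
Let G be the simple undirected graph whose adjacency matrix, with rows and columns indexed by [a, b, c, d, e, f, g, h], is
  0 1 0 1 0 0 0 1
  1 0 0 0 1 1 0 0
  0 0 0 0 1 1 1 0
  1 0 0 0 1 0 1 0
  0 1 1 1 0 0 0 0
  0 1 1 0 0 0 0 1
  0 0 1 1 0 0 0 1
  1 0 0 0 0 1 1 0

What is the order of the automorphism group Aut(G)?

48

G is 3-regular and bipartite on 2^3 = 8 vertices with girth 4; it is the hypercube graph Q_3. The symmetry group of the 3-cube is the hyperoctahedral group B_3 = Z_2 ≀ S_3, of order 2^3·3! = 48.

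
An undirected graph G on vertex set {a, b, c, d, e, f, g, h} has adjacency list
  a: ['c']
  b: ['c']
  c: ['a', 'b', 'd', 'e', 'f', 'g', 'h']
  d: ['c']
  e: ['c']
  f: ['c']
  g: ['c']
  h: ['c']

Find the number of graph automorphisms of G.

Vertex c has degree 7 and every other vertex has degree 1, so G is the star K_{1,7} with centre c. The 7 leaves are pairwise interchangeable while the centre is fixed, giving Aut(G) = S_7.

5040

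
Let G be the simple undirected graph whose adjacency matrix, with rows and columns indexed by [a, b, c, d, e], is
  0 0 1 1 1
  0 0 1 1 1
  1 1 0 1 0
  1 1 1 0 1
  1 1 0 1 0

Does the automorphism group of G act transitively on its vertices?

No

Vertex d is the only vertex of degree 4, so every automorphism fixes it; G is not vertex-transitive.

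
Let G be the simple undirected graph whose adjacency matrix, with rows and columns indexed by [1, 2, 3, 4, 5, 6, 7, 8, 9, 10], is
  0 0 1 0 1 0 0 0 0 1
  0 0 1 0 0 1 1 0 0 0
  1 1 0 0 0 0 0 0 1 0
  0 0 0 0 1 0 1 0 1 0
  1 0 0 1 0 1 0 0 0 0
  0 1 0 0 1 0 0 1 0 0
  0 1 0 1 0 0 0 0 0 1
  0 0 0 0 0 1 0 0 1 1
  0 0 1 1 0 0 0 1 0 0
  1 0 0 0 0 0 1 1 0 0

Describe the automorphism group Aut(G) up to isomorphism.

G is 3-regular on 10 vertices with no triangles and no 4-cycles (girth 5): this is the Petersen graph. It is a classical fact that the Petersen graph has automorphism group S_5 (order 120), arising from its description as the Kneser graph K(5,2).

S_5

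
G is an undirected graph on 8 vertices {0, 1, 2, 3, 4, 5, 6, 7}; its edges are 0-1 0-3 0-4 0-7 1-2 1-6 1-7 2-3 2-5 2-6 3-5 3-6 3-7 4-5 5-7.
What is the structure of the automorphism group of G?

The degree sequence is [4, 4, 4, 5, 2, 4, 3, 4]. Checking the degree-preserving permutations of the vertex set shows that none except the identity preserves every edge, so Aut(G) is trivial.

the trivial group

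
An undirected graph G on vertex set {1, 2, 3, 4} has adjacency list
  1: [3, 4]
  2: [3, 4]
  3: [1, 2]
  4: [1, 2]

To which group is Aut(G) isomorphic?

the dihedral group of order 8

Every vertex has degree 2 and the graph is connected, so G is the 4-cycle C_4. C_4 has 4 rotations and 4 reflections, so Aut(C_4) ≅ D_4 of order 8.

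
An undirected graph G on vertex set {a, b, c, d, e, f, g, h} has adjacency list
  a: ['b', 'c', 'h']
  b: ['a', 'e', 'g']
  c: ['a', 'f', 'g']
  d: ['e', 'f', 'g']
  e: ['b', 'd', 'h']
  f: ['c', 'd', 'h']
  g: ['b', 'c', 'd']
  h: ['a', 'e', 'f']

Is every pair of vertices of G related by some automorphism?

G is 3-regular and bipartite on 2^3 = 8 vertices with girth 4; it is the hypercube graph Q_3. Aut(Q_3) consists of the signed permutations of the 3 coordinate axes: 3! permutations times 2^3 sign flips, so |Aut| = 2^3·3! = 48. This group acts transitively on the 8 vertices.

Yes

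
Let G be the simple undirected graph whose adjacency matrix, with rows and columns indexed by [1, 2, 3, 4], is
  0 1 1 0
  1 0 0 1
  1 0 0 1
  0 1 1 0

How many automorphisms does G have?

G is 2-regular and bipartite on 2^2 = 4 vertices with girth 4; it is the hypercube graph Q_2. The symmetry group of the 2-cube is the hyperoctahedral group B_2 = Z_2 ≀ S_2, of order 2^2·2! = 8.

8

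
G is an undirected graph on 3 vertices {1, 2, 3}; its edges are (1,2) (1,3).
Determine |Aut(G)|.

The degree sequence is [2, 1, 1]; the two degree-1 vertices 2 and 3 are the ends of a path, so G = P_3. A path has exactly one nontrivial symmetry — reversal — giving Aut(G) of order 2.

2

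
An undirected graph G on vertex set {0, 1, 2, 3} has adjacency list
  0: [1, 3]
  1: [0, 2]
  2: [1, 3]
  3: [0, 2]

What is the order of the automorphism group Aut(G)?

G is 2-regular and bipartite on 2^2 = 4 vertices with girth 4; it is the hypercube graph Q_2. Aut(Q_2) consists of the signed permutations of the 2 coordinate axes: 2! permutations times 2^2 sign flips, so |Aut| = 2^2·2! = 8.

8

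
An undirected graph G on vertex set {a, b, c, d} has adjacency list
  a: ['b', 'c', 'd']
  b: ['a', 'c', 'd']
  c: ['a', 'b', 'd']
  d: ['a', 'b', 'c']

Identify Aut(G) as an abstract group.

All 4 vertices are pairwise adjacent: G = K_4. Every bijection on the vertex set is an automorphism of K_4; hence Aut(K_4) ≅ S_4, order 24.

the symmetric group on 4 letters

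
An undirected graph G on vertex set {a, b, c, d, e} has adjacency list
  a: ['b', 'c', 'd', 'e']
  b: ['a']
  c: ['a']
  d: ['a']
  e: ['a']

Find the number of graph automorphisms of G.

24

Vertex a has degree 4 and every other vertex has degree 1, so G is the star K_{1,4} with centre a. Any automorphism fixes the centre and permutes the 4 leaves freely, so Aut(G) ≅ S_4 of order 4! = 24.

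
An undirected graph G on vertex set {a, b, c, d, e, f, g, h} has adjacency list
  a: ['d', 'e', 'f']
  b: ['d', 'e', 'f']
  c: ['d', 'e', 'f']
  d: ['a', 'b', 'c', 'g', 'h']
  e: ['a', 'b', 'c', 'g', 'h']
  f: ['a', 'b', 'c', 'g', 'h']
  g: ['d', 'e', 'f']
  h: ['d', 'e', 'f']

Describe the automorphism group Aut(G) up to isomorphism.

S_5 × S_3

The vertices split by degree into {d, e, f} (degree 5) and {a, b, c, g, h} (degree 3); every edge runs between the two parts, so G is the complete bipartite graph K_{3,5}. Automorphisms preserve the bipartition setwise (since the parts differ in size) and act as S_5 × S_3 within it; |Aut| = 720.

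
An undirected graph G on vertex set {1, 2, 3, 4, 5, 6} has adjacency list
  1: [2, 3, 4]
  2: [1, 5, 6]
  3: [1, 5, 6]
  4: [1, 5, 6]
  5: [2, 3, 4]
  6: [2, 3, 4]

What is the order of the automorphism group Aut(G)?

72

G is 3-regular and bipartite with parts {1, 5, 6} and {2, 3, 4} (each part is independent and every cross-pair is an edge), so G = K_{3,3}. Aut(K_{3,3}) is the wreath product S_3 ≀ Z_2: permute within each part, then optionally swap the parts; |Aut| = 2·(3!)² = 72.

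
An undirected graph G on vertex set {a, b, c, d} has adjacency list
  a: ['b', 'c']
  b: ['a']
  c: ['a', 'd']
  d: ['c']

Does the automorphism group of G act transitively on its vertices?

No

Automorphisms preserve degree, but G has vertices of degree 1 and vertices of degree 2; no automorphism maps one to the other, so G is not vertex-transitive.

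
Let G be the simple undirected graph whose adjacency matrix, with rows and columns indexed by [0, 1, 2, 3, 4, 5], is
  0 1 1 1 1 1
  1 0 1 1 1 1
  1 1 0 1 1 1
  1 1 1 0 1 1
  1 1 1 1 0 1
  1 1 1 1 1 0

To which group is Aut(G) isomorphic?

Every vertex has degree 5, so G is the complete graph K_6. Any permutation of the 6 vertices preserves K_6, so Aut(K_6) = S_6 of order 6! = 720.

S_6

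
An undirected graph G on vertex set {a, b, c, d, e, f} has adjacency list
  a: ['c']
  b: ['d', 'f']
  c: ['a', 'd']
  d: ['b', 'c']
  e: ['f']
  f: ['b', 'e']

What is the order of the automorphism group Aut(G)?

The degree sequence is [1, 2, 2, 2, 1, 2]; the two degree-1 vertices a and e are the ends of a path, so G = P_6. A path has exactly one nontrivial symmetry — reversal — giving Aut(G) of order 2.

2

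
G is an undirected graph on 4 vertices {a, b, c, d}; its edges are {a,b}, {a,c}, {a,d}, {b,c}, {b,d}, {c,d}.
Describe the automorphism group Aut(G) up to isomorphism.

All 4 vertices are pairwise adjacent: G = K_4. Every bijection on the vertex set is an automorphism of K_4; hence Aut(K_4) ≅ S_4, order 24.

the symmetric group on 4 letters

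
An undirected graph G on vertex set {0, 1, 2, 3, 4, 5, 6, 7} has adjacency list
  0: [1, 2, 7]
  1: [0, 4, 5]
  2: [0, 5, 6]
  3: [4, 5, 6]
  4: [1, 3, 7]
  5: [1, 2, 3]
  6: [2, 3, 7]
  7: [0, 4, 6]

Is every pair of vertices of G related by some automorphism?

G is 3-regular and bipartite on 2^3 = 8 vertices with girth 4; it is the hypercube graph Q_3. The symmetry group of the 3-cube is the hyperoctahedral group B_3 = Z_2 ≀ S_3, of order 2^3·3! = 48. Under this action every vertex can be carried to every other, so G is vertex-transitive.

Yes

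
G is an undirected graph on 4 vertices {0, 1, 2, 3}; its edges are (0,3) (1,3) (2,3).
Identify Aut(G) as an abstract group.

the symmetric group on 3 letters

Vertex 3 has degree 3 and every other vertex has degree 1, so G is the star K_{1,3} with centre 3. Any automorphism fixes the centre and permutes the 3 leaves freely, so Aut(G) ≅ S_3 of order 3! = 6.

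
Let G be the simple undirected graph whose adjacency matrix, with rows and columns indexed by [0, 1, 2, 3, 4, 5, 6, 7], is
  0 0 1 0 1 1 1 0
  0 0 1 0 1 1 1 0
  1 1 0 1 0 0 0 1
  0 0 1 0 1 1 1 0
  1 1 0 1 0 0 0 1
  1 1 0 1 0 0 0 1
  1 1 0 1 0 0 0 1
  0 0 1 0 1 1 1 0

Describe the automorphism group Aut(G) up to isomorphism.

G is 4-regular and bipartite with parts {0, 1, 3, 7} and {2, 4, 5, 6} (each part is independent and every cross-pair is an edge), so G = K_{4,4}. Aut(K_{4,4}) is the wreath product S_4 ≀ Z_2: permute within each part, then optionally swap the parts; |Aut| = 2·(4!)² = 1152.

S_4 ≀ Z_2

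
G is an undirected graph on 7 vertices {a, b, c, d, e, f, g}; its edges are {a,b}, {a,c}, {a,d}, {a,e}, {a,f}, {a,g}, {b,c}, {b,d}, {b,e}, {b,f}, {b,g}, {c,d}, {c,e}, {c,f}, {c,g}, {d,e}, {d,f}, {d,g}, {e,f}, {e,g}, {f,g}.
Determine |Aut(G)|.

All 7 vertices are pairwise adjacent: G = K_7. Every bijection on the vertex set is an automorphism of K_7; hence Aut(K_7) ≅ S_7, order 5040.

5040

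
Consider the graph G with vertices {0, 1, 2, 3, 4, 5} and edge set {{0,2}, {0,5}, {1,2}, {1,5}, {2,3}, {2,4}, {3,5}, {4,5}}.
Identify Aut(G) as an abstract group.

S_2 × S_4

The vertices split by degree into {2, 5} (degree 4) and {0, 1, 3, 4} (degree 2); every edge runs between the two parts, so G is the complete bipartite graph K_{2,4}. The parts have unequal sizes, so no automorphism swaps them; each part is permuted independently, giving S_2 × S_4 of order 2!·4! = 48.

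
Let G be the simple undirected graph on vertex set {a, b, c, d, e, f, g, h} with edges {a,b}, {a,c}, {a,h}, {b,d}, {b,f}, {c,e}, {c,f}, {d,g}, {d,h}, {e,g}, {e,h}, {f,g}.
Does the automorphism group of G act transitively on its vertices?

G is 3-regular and bipartite on 2^3 = 8 vertices with girth 4; it is the hypercube graph Q_3. Aut(Q_3) consists of the signed permutations of the 3 coordinate axes: 3! permutations times 2^3 sign flips, so |Aut| = 2^3·3! = 48. This group acts transitively on the 8 vertices.

Yes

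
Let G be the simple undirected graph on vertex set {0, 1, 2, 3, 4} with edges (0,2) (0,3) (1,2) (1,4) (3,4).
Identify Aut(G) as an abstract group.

the dihedral group of order 10

G is 2-regular and connected on 5 vertices, i.e. the cycle C_5. C_5 has 5 rotations and 5 reflections, so Aut(C_5) ≅ D_5 of order 10.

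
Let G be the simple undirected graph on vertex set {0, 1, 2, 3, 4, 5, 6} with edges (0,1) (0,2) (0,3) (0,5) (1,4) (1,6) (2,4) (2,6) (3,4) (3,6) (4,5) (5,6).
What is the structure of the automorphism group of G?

S_3 × S_4

The vertices split by degree into {0, 4, 6} (degree 4) and {1, 2, 3, 5} (degree 3); every edge runs between the two parts, so G is the complete bipartite graph K_{3,4}. The parts have unequal sizes, so no automorphism swaps them; each part is permuted independently, giving S_3 × S_4 of order 3!·4! = 144.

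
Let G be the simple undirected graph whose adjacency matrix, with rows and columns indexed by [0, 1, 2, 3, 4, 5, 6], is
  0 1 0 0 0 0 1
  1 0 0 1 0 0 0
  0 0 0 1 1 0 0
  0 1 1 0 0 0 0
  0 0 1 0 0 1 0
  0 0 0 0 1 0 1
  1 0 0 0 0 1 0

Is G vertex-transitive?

G is 2-regular and connected on 7 vertices, i.e. the cycle C_7. The automorphisms of the 7-cycle are exactly the symmetries of a regular 7-gon: the dihedral group D_7, |D_7| = 14. This group acts transitively on the 7 vertices.

Yes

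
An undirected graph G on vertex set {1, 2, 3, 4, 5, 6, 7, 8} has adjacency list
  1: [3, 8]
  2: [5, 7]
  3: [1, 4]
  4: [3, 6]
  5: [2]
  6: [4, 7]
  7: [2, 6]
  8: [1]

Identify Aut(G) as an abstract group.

C_2

The degree sequence is [2, 2, 2, 2, 1, 2, 2, 1]; the two degree-1 vertices 5 and 8 are the ends of a path, so G = P_8. The only nontrivial automorphism of a path is the end-to-end reflection, so Aut(G) ≅ Z_2.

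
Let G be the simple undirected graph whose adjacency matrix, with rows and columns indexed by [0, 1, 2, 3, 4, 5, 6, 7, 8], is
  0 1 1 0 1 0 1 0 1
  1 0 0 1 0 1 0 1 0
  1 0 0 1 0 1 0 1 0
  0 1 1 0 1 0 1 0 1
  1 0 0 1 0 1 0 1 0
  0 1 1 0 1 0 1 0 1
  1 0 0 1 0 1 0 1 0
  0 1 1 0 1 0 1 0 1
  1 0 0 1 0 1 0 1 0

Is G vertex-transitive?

Automorphisms preserve degree, but G has vertices of degree 4 and vertices of degree 5; no automorphism maps one to the other, so G is not vertex-transitive.

No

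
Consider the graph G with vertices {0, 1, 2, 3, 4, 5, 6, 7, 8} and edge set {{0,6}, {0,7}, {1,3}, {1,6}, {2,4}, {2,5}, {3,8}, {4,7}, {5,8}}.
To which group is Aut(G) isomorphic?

the dihedral group of order 18

G is 2-regular and connected on 9 vertices, i.e. the cycle C_9. C_9 has 9 rotations and 9 reflections, so Aut(C_9) ≅ D_9 of order 18.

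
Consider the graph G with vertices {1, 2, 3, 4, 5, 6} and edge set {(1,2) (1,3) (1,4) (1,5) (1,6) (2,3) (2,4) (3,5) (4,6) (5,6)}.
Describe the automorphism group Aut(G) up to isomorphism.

Vertex 1 is the unique vertex of degree 5; the remaining 5 vertices each have degree 3 and induce a cycle, so G is the wheel on 6 vertices with hub 1. Every automorphism fixes the hub and acts on the rim 5-cycle, so Aut(G) ≅ Aut(C_5) = D_5 of order 10.

D_5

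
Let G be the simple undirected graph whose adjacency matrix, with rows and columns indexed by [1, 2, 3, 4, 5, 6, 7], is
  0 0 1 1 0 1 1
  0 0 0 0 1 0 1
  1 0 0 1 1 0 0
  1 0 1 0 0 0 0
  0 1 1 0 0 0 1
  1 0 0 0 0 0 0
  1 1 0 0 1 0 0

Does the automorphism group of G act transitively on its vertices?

Vertex 1 is the only vertex of degree 4, so every automorphism fixes it; G is not vertex-transitive.

No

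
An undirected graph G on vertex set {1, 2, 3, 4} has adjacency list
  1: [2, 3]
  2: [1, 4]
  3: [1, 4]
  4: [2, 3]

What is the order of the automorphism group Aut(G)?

Every vertex has degree 2 and the graph is connected, so G is the 4-cycle C_4. The automorphisms of the 4-cycle are exactly the symmetries of a regular 4-gon: the dihedral group D_4, |D_4| = 8.

8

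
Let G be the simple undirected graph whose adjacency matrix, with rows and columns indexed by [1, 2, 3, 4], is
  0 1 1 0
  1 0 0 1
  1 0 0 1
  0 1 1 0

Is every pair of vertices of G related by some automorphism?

Every vertex has degree 2 and the graph is connected, so G is the 4-cycle C_4. C_4 has 4 rotations and 4 reflections, so Aut(C_4) ≅ D_4 of order 8. This group acts transitively on the 4 vertices.

Yes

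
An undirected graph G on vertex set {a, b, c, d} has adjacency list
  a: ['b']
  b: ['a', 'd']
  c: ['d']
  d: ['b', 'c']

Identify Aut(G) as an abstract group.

The degree sequence is [1, 2, 1, 2]; the two degree-1 vertices a and c are the ends of a path, so G = P_4. A path has exactly one nontrivial symmetry — reversal — giving Aut(G) of order 2.

the cyclic group of order 2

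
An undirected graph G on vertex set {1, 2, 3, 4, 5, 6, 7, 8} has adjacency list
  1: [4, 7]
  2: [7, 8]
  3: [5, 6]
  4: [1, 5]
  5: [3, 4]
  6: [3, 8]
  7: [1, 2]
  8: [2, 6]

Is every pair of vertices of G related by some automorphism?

Yes

G is 2-regular and connected on 8 vertices, i.e. the cycle C_8. The automorphisms of the 8-cycle are exactly the symmetries of a regular 8-gon: the dihedral group D_8, |D_8| = 16. This group acts transitively on the 8 vertices.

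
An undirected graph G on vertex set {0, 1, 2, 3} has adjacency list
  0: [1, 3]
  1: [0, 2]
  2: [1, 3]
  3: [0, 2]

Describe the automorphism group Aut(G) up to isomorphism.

the hyperoctahedral group B_2

G is 2-regular and bipartite on 2^2 = 4 vertices with girth 4; it is the hypercube graph Q_2. The symmetry group of the 2-cube is the hyperoctahedral group B_2 = Z_2 ≀ S_2, of order 2^2·2! = 8.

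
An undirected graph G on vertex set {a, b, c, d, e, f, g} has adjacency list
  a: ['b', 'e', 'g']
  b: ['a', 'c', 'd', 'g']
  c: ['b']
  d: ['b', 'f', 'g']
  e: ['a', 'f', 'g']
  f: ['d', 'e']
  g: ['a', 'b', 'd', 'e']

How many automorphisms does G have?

Degrees alone do not determine every vertex (e.g. a and d both have degree 3), but their neighbour-degree multisets differ: N(a) has degrees [3, 4, 4] while N(d) has degrees [2, 4, 4]. Repeating this refinement separates all vertices, so the only automorphism is the identity.

1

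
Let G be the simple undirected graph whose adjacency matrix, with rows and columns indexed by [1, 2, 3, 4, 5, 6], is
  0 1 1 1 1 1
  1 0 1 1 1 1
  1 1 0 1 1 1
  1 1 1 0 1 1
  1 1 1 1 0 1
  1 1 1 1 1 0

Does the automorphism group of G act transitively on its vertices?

Yes

Every vertex has degree 5, so G is the complete graph K_6. Any permutation of the 6 vertices preserves K_6, so Aut(K_6) = S_6 of order 6! = 720. Under this action every vertex can be carried to every other, so G is vertex-transitive.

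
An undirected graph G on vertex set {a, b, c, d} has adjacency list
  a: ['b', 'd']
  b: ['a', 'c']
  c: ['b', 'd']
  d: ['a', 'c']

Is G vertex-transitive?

Yes

G is 2-regular and bipartite on 2^2 = 4 vertices with girth 4; it is the hypercube graph Q_2. The symmetry group of the 2-cube is the hyperoctahedral group B_2 = Z_2 ≀ S_2, of order 2^2·2! = 8. Under this action every vertex can be carried to every other, so G is vertex-transitive.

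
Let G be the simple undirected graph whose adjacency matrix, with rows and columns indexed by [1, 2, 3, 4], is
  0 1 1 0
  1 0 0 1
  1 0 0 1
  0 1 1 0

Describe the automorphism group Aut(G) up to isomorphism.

(S_2 × S_2) ⋊ Z_2

G is 2-regular and bipartite with parts {1, 4} and {2, 3} (each part is independent and every cross-pair is an edge), so G = K_{2,2}. Aut(K_{2,2}) is the wreath product S_2 ≀ Z_2: permute within each part, then optionally swap the parts; |Aut| = 2·(2!)² = 8.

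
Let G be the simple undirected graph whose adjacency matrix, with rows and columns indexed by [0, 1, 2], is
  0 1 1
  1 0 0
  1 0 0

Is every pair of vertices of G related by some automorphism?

Vertex 0 is the only vertex of degree 2, so every automorphism fixes it; G is not vertex-transitive.

No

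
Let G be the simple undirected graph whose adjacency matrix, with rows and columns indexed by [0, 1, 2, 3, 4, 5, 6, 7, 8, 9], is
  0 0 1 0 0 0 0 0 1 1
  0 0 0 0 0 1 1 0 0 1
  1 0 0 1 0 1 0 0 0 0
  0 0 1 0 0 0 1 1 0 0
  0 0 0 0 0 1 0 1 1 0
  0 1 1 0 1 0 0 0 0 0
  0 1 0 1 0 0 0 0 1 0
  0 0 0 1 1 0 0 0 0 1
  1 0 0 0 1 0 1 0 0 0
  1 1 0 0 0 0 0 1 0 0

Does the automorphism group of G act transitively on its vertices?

G is 3-regular on 10 vertices with no triangles and no 4-cycles (girth 5): this is the Petersen graph. Viewing the Petersen graph as the Kneser graph K(5,2) — vertices are 2-subsets of {1,…,5}, edges join disjoint pairs — its automorphisms are exactly the permutations of the 5-element set, so Aut ≅ S_5 of order 120. This group acts transitively on the 10 vertices.

Yes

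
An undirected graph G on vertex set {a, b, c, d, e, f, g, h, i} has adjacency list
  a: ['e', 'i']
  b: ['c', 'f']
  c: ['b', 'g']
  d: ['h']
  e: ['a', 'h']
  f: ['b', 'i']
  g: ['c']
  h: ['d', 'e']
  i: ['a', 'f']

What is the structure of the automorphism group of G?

The degree sequence is [2, 2, 2, 1, 2, 2, 1, 2, 2]; the two degree-1 vertices d and g are the ends of a path, so G = P_9. The only nontrivial automorphism of a path is the end-to-end reflection, so Aut(G) ≅ Z_2.

Z_2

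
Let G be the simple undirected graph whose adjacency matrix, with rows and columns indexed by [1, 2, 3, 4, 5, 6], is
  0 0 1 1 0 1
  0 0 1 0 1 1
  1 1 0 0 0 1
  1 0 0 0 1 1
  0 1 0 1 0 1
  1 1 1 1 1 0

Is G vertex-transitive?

Vertex 6 is the only vertex of degree 5, so every automorphism fixes it; G is not vertex-transitive.

No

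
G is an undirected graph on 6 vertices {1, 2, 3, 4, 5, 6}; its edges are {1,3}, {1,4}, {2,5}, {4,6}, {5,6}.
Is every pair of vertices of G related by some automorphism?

Automorphisms preserve degree, but G has vertices of degree 1 and vertices of degree 2; no automorphism maps one to the other, so G is not vertex-transitive.

No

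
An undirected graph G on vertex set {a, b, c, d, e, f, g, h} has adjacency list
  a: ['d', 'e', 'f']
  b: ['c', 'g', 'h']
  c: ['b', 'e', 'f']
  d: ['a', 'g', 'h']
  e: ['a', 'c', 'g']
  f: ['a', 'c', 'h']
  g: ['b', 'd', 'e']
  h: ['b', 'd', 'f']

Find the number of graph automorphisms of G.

48

G is 3-regular and bipartite on 2^3 = 8 vertices with girth 4; it is the hypercube graph Q_3. Aut(Q_3) consists of the signed permutations of the 3 coordinate axes: 3! permutations times 2^3 sign flips, so |Aut| = 2^3·3! = 48.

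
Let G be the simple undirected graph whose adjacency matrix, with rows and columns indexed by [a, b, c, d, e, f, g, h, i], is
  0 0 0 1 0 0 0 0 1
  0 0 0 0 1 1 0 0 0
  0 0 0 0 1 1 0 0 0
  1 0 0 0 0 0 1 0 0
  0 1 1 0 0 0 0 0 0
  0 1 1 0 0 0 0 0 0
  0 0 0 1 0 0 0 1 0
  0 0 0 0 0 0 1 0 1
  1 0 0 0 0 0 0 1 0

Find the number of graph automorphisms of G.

80

G has two connected components, {a, d, g, h, i} and {b, c, e, f}; each is 2-regular, so G = C_5 ⊔ C_4. No automorphism exchanges components of different sizes, hence Aut(G) is the direct product D_4 × D_5, order 80.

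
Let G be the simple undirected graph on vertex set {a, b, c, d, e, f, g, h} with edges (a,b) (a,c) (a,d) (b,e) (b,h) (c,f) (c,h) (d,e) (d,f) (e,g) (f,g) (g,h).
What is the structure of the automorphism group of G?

the hyperoctahedral group B_3

G is 3-regular and bipartite on 2^3 = 8 vertices with girth 4; it is the hypercube graph Q_3. The symmetry group of the 3-cube is the hyperoctahedral group B_3 = Z_2 ≀ S_3, of order 2^3·3! = 48.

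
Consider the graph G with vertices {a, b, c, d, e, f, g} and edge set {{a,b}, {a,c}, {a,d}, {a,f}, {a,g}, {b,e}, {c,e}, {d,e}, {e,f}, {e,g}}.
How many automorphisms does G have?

240

The vertices split by degree into {a, e} (degree 5) and {b, c, d, f, g} (degree 2); every edge runs between the two parts, so G is the complete bipartite graph K_{2,5}. The parts have unequal sizes, so no automorphism swaps them; each part is permuted independently, giving S_5 × S_2 of order 5!·2! = 240.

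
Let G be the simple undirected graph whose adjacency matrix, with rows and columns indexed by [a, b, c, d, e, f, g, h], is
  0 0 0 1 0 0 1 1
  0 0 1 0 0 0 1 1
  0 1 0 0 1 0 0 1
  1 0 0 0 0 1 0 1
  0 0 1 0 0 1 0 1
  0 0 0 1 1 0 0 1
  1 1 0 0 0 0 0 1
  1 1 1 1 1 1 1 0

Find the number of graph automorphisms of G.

14

Vertex h is the unique vertex of degree 7; the remaining 7 vertices each have degree 3 and induce a cycle, so G is the wheel on 8 vertices with hub h. Every automorphism fixes the hub and acts on the rim 7-cycle, so Aut(G) ≅ Aut(C_7) = D_7 of order 14.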